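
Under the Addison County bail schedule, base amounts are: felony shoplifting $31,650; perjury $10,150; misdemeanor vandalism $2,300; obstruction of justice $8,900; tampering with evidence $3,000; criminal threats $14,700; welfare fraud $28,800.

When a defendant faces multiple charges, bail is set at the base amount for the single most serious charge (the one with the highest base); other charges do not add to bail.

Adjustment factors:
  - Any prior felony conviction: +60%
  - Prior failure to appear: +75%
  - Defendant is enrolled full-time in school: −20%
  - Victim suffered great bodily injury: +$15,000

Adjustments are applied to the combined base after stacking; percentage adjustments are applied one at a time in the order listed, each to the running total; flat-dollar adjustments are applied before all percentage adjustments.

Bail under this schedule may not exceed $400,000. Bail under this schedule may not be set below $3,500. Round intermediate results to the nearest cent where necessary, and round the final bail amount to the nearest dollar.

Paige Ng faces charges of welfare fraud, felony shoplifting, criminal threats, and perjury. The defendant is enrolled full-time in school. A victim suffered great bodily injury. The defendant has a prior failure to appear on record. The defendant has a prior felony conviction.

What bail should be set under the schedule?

$104,496

Base amounts from the schedule: welfare fraud $28,800; felony shoplifting $31,650; criminal threats $14,700; perjury $10,150.
Stacking rule: use the highest base only. Highest is felony shoplifting at $31,650. Combined base = $31,650.
Victim suffered great bodily injury (+$15,000 flat): $31,650 + $15,000 = $46,650.
Any prior felony conviction (+60%): $46,650 × 1.6 = $74,640.
Prior failure to appear (+75%): $74,640 × 1.75 = $130,620.
Defendant is enrolled full-time in school (−20%): $130,620 × 0.8 = $104,496.
$104,496 is within the $400,000 maximum.
$104,496 is at or above the $3,500 minimum.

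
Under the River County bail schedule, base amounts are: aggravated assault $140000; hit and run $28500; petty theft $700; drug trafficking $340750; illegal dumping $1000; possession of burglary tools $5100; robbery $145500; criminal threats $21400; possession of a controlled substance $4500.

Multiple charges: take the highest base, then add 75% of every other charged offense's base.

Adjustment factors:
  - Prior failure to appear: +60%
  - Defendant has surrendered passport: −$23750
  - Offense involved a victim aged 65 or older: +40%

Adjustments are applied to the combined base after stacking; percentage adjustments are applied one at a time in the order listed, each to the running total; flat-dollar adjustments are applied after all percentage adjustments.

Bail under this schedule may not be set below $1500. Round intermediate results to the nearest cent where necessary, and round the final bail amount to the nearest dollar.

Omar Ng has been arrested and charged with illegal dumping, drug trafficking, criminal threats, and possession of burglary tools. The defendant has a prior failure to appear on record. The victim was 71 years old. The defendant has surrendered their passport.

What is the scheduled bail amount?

$785730

Base amounts from the schedule: illegal dumping $1000; drug trafficking $340750; criminal threats $21400; possession of burglary tools $5100.
Stacking rule: highest base plus 75% of each additional charge. Highest is drug trafficking at $340750. Additional: $1000 × 75% = $750; $21400 × 75% = $16050; $5100 × 75% = $3825. Combined base = $340750 + $20625 = $361375.
Prior failure to appear (+60%): $361375 × 1.6 = $578200.
Offense involved a victim aged 65 or older (+40%): $578200 × 1.4 = $809480.
Defendant has surrendered passport (−$23750 flat): $809480 − $23750 = $785730.
$785730 is at or above the $1500 minimum.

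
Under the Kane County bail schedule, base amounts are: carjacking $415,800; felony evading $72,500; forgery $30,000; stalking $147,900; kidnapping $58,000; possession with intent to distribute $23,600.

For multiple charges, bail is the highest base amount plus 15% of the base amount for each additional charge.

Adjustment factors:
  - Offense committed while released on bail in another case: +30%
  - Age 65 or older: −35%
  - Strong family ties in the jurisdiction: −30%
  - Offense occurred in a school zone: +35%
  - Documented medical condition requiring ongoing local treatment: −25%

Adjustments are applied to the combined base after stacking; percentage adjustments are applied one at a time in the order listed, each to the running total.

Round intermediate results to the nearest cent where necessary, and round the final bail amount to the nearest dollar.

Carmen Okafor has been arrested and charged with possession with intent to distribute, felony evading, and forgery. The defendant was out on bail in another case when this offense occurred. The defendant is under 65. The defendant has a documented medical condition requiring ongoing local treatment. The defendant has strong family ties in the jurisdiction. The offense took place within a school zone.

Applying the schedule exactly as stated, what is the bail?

$74,208

Base amounts from the schedule: possession with intent to distribute $23,600; felony evading $72,500; forgery $30,000.
Stacking rule: highest base plus 15% of each additional charge. Highest is felony evading at $72,500. Additional: $23,600 × 15% = $3,540; $30,000 × 15% = $4,500. Combined base = $72,500 + $8,040 = $80,540.
Offense committed while released on bail in another case (+30%): $80,540 × 1.3 = $104,702.
Strong family ties in the jurisdiction (−30%): $104,702 × 0.7 = $73,291.40.
Offense occurred in a school zone (+35%): $73,291.40 × 1.35 = $98,943.39.
Documented medical condition requiring ongoing local treatment (−25%): $98,943.39 × 0.75 = $74,207.54.
Rounded to the nearest dollar: $74,208.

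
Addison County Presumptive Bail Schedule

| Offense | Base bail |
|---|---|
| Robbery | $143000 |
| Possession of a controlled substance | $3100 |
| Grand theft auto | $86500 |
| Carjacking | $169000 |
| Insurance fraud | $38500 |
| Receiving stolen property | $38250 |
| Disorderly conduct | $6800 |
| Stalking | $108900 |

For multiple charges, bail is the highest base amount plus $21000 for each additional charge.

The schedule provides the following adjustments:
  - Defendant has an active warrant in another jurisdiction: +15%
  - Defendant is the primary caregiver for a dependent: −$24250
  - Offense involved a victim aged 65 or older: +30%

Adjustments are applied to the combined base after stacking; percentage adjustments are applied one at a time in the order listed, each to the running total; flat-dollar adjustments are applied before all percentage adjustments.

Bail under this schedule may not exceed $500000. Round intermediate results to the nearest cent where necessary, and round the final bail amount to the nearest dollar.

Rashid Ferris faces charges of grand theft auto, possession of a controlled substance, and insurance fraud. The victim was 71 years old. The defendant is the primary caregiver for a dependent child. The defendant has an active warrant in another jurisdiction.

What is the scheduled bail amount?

$155854

Base amounts from the schedule: grand theft auto $86500; possession of a controlled substance $3100; insurance fraud $38500.
Stacking rule: highest base plus $21000 per additional charge. Highest is grand theft auto at $86500; 2 additional charges → +$42000. Combined base = $128500.
Defendant is the primary caregiver for a dependent (−$24250 flat): $128500 − $24250 = $104250.
Defendant has an active warrant in another jurisdiction (+15%): $104250 × 1.15 = $119887.50.
Offense involved a victim aged 65 or older (+30%): $119887.50 × 1.3 = $155853.75.
$155853.75 is within the $500000 maximum.
Rounded to the nearest dollar: $155854.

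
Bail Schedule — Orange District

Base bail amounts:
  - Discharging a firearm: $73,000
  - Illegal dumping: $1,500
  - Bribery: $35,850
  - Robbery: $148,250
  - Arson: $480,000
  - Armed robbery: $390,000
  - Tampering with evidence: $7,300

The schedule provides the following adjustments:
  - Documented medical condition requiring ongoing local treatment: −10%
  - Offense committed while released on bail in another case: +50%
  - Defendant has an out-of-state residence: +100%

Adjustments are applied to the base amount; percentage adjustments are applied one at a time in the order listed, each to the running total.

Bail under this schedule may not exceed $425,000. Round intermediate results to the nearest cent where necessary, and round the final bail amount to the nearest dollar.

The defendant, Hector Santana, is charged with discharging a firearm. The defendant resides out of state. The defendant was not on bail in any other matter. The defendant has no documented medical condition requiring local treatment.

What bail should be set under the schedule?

Base amounts from the schedule: discharging a firearm $73,000.
Single charge. Combined base = $73,000.
Defendant has an out-of-state residence (+100%): $73,000 × 2 = $146,000.
$146,000 is within the $425,000 maximum.

$146,000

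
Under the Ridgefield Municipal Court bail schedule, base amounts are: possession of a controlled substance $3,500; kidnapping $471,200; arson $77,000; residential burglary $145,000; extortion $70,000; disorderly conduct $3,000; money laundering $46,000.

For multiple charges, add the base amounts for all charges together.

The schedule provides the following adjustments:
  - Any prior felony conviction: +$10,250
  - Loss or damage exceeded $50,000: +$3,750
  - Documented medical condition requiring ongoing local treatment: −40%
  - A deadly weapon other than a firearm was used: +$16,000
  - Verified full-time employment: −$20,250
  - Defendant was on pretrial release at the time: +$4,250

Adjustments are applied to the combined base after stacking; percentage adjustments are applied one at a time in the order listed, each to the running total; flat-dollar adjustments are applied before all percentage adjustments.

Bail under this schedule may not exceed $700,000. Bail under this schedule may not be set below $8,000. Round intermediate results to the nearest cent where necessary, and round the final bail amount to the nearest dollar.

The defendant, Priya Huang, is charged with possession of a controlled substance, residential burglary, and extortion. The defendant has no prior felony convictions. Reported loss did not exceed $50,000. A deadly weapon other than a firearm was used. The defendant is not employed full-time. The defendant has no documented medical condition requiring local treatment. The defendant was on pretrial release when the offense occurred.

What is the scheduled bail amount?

$238,750

Base amounts from the schedule: possession of a controlled substance $3,500; residential burglary $145,000; extortion $70,000.
Stacking rule: sum of all bases. $3,500 + $145,000 + $70,000 = $218,500.
A deadly weapon other than a firearm was used (+$16,000 flat): $218,500 + $16,000 = $234,500.
Defendant was on pretrial release at the time (+$4,250 flat): $234,500 + $4,250 = $238,750.
$238,750 is within the $700,000 maximum.
$238,750 is at or above the $8,000 minimum.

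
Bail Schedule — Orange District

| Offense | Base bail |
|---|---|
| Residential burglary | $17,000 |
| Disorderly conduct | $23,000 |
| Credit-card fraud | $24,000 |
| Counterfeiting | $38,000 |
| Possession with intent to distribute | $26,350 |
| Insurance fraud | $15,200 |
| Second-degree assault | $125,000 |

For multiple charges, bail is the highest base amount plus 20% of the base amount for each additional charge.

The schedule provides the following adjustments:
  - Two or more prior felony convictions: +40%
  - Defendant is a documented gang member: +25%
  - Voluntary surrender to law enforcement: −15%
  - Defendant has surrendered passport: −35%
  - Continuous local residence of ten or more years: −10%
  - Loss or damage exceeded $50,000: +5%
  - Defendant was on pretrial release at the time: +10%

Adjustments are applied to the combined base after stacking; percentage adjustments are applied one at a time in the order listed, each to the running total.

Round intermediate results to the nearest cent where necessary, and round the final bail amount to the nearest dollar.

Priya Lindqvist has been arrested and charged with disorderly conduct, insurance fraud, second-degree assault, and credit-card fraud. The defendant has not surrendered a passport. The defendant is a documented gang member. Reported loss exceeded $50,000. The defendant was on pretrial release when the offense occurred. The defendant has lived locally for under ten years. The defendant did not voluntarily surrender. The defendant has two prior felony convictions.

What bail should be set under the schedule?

$277,801

Base amounts from the schedule: disorderly conduct $23,000; insurance fraud $15,200; second-degree assault $125,000; credit-card fraud $24,000.
Stacking rule: highest base plus 20% of each additional charge. Highest is second-degree assault at $125,000. Additional: $23,000 × 20% = $4,600; $15,200 × 20% = $3,040; $24,000 × 20% = $4,800. Combined base = $125,000 + $12,440 = $137,440.
Two or more prior felony convictions (+40%): $137,440 × 1.4 = $192,416.
Defendant is a documented gang member (+25%): $192,416 × 1.25 = $240,520.
Loss or damage exceeded $50,000 (+5%): $240,520 × 1.05 = $252,546.
Defendant was on pretrial release at the time (+10%): $252,546 × 1.1 = $277,800.60.
Rounded to the nearest dollar: $277,801.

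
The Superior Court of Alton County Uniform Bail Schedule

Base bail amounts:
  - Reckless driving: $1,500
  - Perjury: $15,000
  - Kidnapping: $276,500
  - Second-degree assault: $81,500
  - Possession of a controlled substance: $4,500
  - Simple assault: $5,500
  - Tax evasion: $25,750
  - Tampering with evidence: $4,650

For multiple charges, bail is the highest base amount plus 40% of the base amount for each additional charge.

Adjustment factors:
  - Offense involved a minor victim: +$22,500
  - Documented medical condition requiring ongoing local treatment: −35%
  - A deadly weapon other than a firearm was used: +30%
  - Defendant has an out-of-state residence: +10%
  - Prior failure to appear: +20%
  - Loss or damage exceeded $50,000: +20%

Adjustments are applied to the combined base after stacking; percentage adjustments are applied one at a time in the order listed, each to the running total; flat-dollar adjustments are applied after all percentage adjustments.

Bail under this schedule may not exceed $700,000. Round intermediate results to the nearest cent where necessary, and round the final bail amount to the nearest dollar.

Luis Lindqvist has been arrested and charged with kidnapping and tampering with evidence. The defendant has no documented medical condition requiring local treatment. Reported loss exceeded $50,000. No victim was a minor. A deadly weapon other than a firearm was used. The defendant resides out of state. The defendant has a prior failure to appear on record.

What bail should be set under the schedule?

$573,199

Base amounts from the schedule: kidnapping $276,500; tampering with evidence $4,650.
Stacking rule: highest base plus 40% of each additional charge. Highest is kidnapping at $276,500. Additional: $4,650 × 40% = $1,860. Combined base = $276,500 + $1,860 = $278,360.
A deadly weapon other than a firearm was used (+30%): $278,360 × 1.3 = $361,868.
Defendant has an out-of-state residence (+10%): $361,868 × 1.1 = $398,054.80.
Prior failure to appear (+20%): $398,054.80 × 1.2 = $477,665.76.
Loss or damage exceeded $50,000 (+20%): $477,665.76 × 1.2 = $573,198.91.
$573,198.91 is within the $700,000 maximum.
Rounded to the nearest dollar: $573,199.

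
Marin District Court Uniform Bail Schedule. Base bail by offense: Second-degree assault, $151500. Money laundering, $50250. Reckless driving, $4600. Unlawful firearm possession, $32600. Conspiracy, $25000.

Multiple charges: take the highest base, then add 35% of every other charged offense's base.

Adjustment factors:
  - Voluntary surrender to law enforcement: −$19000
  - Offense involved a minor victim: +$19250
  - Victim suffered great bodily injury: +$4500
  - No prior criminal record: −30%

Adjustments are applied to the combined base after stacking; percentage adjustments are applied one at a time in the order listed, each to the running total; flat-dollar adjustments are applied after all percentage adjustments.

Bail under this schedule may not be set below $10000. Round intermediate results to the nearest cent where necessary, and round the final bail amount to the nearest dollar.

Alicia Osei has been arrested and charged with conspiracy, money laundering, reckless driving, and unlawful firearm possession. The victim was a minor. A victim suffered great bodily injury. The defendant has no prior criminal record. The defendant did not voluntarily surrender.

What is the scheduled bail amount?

$74164

Base amounts from the schedule: conspiracy $25000; money laundering $50250; reckless driving $4600; unlawful firearm possession $32600.
Stacking rule: highest base plus 35% of each additional charge. Highest is money laundering at $50250. Additional: $25000 × 35% = $8750; $4600 × 35% = $1610; $32600 × 35% = $11410. Combined base = $50250 + $21770 = $72020.
No prior criminal record (−30%): $72020 × 0.7 = $50414.
Offense involved a minor victim (+$19250 flat): $50414 + $19250 = $69664.
Victim suffered great bodily injury (+$4500 flat): $69664 + $4500 = $74164.
$74164 is at or above the $10000 minimum.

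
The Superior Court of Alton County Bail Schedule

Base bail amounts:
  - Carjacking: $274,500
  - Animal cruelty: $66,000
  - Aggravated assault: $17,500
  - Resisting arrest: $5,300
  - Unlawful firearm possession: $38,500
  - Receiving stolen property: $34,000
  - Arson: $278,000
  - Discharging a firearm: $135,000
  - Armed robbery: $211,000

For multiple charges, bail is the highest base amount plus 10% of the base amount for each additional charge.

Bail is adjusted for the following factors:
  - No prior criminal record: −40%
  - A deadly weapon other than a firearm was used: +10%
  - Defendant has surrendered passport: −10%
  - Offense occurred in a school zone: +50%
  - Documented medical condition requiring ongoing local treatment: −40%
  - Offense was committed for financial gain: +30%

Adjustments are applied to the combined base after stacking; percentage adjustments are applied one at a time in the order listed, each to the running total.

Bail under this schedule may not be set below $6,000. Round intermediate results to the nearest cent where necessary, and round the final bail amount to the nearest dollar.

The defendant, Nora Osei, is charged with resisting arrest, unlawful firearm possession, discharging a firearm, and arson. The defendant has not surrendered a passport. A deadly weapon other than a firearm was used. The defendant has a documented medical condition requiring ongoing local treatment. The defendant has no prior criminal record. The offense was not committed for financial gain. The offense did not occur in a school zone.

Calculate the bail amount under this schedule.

$117,168

Base amounts from the schedule: resisting arrest $5,300; unlawful firearm possession $38,500; discharging a firearm $135,000; arson $278,000.
Stacking rule: highest base plus 10% of each additional charge. Highest is arson at $278,000. Additional: $5,300 × 10% = $530; $38,500 × 10% = $3,850; $135,000 × 10% = $13,500. Combined base = $278,000 + $17,880 = $295,880.
No prior criminal record (−40%): $295,880 × 0.6 = $177,528.
A deadly weapon other than a firearm was used (+10%): $177,528 × 1.1 = $195,280.80.
Documented medical condition requiring ongoing local treatment (−40%): $195,280.80 × 0.6 = $117,168.48.
$117,168.48 is at or above the $6,000 minimum.
Rounded to the nearest dollar: $117,168.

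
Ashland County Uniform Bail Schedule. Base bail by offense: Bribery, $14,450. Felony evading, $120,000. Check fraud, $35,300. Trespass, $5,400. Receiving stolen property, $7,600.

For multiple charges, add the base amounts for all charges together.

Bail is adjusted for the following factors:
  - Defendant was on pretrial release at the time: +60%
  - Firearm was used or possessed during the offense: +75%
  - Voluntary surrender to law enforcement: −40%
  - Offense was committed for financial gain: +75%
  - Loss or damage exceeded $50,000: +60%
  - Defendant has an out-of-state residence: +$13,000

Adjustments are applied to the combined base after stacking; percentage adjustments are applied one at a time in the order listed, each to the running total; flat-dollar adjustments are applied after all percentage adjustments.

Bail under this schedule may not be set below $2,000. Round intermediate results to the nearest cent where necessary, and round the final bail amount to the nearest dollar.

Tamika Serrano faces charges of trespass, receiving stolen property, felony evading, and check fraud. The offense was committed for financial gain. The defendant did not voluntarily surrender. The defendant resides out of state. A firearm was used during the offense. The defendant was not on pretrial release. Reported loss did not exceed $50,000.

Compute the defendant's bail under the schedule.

$528,419

Base amounts from the schedule: trespass $5,400; receiving stolen property $7,600; felony evading $120,000; check fraud $35,300.
Stacking rule: sum of all bases. $5,400 + $7,600 + $120,000 + $35,300 = $168,300.
Firearm was used or possessed during the offense (+75%): $168,300 × 1.75 = $294,525.
Offense was committed for financial gain (+75%): $294,525 × 1.75 = $515,418.75.
Defendant has an out-of-state residence (+$13,000 flat): $515,418.75 + $13,000 = $528,418.75.
$528,418.75 is at or above the $2,000 minimum.
Rounded to the nearest dollar: $528,419.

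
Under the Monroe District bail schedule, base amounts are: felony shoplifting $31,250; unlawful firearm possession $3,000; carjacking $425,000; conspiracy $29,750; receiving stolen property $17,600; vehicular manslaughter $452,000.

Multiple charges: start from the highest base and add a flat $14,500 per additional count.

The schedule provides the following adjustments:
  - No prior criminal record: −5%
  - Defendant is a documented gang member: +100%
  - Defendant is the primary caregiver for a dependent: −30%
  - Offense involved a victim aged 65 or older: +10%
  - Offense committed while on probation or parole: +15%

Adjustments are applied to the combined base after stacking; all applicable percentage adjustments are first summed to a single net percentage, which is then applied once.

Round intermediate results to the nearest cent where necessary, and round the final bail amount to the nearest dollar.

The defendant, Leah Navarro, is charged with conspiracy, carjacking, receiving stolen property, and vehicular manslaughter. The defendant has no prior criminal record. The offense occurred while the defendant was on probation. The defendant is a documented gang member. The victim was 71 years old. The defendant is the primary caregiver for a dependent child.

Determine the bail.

Base amounts from the schedule: conspiracy $29,750; carjacking $425,000; receiving stolen property $17,600; vehicular manslaughter $452,000.
Stacking rule: highest base plus $14,500 per additional charge. Highest is vehicular manslaughter at $452,000; 3 additional charges → +$43,500. Combined base = $495,500.
Net percentage adjustment: −5% +100% −30% +10% +15% = +90%. $495,500 × 1.9 = $941,450.

$941,450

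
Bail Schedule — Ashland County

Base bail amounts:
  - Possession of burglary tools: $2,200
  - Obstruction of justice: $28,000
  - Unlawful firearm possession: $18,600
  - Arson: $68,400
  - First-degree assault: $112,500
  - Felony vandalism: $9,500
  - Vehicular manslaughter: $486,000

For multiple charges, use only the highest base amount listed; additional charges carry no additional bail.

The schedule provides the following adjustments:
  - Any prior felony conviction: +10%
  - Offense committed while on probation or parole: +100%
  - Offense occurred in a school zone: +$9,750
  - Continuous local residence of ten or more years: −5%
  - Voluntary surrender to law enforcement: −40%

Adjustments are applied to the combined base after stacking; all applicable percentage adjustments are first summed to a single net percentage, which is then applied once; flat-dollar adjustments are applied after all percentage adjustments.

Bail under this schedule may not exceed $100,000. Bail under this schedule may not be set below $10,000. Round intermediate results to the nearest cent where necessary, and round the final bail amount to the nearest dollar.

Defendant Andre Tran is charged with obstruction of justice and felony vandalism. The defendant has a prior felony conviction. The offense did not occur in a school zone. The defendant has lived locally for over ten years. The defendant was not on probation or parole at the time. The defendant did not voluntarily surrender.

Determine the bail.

$29,400

Base amounts from the schedule: obstruction of justice $28,000; felony vandalism $9,500.
Stacking rule: use the highest base only. Highest is obstruction of justice at $28,000. Combined base = $28,000.
Net percentage adjustment: +10% −5% = +5%. $28,000 × 1.05 = $29,400.
$29,400 is within the $100,000 maximum.
$29,400 is at or above the $10,000 minimum.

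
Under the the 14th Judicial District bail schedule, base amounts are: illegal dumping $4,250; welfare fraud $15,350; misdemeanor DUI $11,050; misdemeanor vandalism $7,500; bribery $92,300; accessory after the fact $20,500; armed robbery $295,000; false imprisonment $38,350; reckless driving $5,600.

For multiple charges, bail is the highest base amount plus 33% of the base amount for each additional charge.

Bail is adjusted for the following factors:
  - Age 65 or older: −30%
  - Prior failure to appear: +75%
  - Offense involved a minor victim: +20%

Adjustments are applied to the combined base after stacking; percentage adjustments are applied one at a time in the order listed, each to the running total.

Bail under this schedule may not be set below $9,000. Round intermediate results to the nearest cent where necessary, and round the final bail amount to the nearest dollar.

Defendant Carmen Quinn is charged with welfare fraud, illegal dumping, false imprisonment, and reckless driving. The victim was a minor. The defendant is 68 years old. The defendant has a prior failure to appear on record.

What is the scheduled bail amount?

Base amounts from the schedule: welfare fraud $15,350; illegal dumping $4,250; false imprisonment $38,350; reckless driving $5,600.
Stacking rule: highest base plus 33% of each additional charge. Highest is false imprisonment at $38,350. Additional: $15,350 × 33% = $5,065.50; $4,250 × 33% = $1,402.50; $5,600 × 33% = $1,848. Combined base = $38,350 + $8,316 = $46,666.
Age 65 or older (−30%): $46,666 × 0.7 = $32,666.20.
Prior failure to appear (+75%): $32,666.20 × 1.75 = $57,165.85.
Offense involved a minor victim (+20%): $57,165.85 × 1.2 = $68,599.02.
$68,599.02 is at or above the $9,000 minimum.
Rounded to the nearest dollar: $68,599.

$68,599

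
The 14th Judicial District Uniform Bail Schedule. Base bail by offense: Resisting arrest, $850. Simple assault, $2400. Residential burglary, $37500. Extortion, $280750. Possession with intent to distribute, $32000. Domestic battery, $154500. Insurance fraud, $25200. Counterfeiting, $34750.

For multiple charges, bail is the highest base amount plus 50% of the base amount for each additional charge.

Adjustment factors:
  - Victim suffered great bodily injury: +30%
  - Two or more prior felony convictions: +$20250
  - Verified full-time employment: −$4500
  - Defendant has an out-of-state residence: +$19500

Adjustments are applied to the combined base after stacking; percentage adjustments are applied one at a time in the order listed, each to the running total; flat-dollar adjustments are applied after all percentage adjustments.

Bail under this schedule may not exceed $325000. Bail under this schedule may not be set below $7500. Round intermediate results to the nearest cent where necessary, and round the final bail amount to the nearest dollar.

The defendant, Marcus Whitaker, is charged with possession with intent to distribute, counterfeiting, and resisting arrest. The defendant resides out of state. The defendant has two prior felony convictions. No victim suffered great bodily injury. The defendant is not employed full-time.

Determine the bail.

Base amounts from the schedule: possession with intent to distribute $32000; counterfeiting $34750; resisting arrest $850.
Stacking rule: highest base plus 50% of each additional charge. Highest is counterfeiting at $34750. Additional: $32000 × 50% = $16000; $850 × 50% = $425. Combined base = $34750 + $16425 = $51175.
Two or more prior felony convictions (+$20250 flat): $51175 + $20250 = $71425.
Defendant has an out-of-state residence (+$19500 flat): $71425 + $19500 = $90925.
$90925 is within the $325000 maximum.
$90925 is at or above the $7500 minimum.

$90925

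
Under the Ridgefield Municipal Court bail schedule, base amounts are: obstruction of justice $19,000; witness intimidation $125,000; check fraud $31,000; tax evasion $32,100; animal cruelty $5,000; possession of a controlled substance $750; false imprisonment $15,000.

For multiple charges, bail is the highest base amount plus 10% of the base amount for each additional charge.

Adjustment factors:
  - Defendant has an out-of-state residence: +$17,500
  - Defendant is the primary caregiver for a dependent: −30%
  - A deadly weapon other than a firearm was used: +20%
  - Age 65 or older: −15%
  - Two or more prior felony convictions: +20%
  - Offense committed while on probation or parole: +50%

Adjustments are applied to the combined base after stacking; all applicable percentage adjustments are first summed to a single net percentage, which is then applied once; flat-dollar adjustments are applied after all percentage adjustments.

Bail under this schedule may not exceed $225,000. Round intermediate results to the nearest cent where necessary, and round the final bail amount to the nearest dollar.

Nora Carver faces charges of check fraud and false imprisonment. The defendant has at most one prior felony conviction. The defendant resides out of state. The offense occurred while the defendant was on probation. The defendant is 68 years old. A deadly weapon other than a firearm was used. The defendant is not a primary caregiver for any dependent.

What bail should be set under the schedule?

$67,875

Base amounts from the schedule: check fraud $31,000; false imprisonment $15,000.
Stacking rule: highest base plus 10% of each additional charge. Highest is check fraud at $31,000. Additional: $15,000 × 10% = $1,500. Combined base = $31,000 + $1,500 = $32,500.
Net percentage adjustment: +20% −15% +50% = +55%. $32,500 × 1.55 = $50,375.
Defendant has an out-of-state residence (+$17,500 flat): $50,375 + $17,500 = $67,875.
$67,875 is within the $225,000 maximum.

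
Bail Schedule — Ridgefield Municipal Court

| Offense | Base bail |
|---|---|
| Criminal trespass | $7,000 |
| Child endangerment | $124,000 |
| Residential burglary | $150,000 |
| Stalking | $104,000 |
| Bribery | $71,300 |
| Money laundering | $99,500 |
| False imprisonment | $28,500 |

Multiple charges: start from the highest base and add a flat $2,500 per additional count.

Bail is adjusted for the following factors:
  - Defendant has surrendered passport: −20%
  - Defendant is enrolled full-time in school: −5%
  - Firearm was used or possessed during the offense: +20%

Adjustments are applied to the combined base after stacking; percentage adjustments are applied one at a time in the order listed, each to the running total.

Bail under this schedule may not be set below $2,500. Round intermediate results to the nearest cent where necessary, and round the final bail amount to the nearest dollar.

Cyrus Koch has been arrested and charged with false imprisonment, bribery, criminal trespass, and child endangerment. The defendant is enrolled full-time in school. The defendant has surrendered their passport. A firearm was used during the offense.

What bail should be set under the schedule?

$119,928

Base amounts from the schedule: false imprisonment $28,500; bribery $71,300; criminal trespass $7,000; child endangerment $124,000.
Stacking rule: highest base plus $2,500 per additional charge. Highest is child endangerment at $124,000; 3 additional charges → +$7,500. Combined base = $131,500.
Defendant has surrendered passport (−20%): $131,500 × 0.8 = $105,200.
Defendant is enrolled full-time in school (−5%): $105,200 × 0.95 = $99,940.
Firearm was used or possessed during the offense (+20%): $99,940 × 1.2 = $119,928.
$119,928 is at or above the $2,500 minimum.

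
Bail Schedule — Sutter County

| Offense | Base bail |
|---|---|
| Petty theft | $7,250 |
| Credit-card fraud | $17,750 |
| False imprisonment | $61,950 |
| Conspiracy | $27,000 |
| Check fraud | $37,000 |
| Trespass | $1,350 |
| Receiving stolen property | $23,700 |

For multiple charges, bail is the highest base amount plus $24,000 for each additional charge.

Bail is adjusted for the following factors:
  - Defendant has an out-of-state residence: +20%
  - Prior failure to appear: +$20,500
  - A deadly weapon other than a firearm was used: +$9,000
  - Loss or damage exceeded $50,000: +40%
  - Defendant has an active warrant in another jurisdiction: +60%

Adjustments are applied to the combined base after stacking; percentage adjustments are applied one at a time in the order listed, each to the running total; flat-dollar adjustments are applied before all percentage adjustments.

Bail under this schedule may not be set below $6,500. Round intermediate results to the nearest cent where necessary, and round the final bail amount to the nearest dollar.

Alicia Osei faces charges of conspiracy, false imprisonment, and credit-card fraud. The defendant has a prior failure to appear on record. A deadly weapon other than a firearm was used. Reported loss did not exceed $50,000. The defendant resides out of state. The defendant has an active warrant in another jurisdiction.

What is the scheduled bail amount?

Base amounts from the schedule: conspiracy $27,000; false imprisonment $61,950; credit-card fraud $17,750.
Stacking rule: highest base plus $24,000 per additional charge. Highest is false imprisonment at $61,950; 2 additional charges → +$48,000. Combined base = $109,950.
Prior failure to appear (+$20,500 flat): $109,950 + $20,500 = $130,450.
A deadly weapon other than a firearm was used (+$9,000 flat): $130,450 + $9,000 = $139,450.
Defendant has an out-of-state residence (+20%): $139,450 × 1.2 = $167,340.
Defendant has an active warrant in another jurisdiction (+60%): $167,340 × 1.6 = $267,744.
$267,744 is at or above the $6,500 minimum.

$267,744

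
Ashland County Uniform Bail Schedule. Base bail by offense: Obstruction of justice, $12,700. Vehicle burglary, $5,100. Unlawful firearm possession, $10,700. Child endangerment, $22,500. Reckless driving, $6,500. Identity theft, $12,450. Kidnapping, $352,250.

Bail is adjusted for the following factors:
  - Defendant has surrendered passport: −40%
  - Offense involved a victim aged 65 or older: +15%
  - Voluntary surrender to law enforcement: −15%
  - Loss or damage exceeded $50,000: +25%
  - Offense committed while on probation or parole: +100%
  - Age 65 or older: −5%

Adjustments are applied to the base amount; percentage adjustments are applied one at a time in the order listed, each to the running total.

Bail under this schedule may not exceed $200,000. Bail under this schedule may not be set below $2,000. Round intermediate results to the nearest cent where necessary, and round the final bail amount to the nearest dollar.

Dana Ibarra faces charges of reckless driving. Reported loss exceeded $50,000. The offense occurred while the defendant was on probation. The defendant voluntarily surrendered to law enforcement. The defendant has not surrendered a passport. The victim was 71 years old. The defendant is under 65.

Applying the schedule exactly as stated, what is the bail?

Base amounts from the schedule: reckless driving $6,500.
Single charge. Combined base = $6,500.
Offense involved a victim aged 65 or older (+15%): $6,500 × 1.15 = $7,475.
Voluntary surrender to law enforcement (−15%): $7,475 × 0.85 = $6,353.75.
Loss or damage exceeded $50,000 (+25%): $6,353.75 × 1.25 = $7,942.19.
Offense committed while on probation or parole (+100%): $7,942.19 × 2 = $15,884.38.
$15,884.38 is within the $200,000 maximum.
$15,884.38 is at or above the $2,000 minimum.
Rounded to the nearest dollar: $15,884.

$15,884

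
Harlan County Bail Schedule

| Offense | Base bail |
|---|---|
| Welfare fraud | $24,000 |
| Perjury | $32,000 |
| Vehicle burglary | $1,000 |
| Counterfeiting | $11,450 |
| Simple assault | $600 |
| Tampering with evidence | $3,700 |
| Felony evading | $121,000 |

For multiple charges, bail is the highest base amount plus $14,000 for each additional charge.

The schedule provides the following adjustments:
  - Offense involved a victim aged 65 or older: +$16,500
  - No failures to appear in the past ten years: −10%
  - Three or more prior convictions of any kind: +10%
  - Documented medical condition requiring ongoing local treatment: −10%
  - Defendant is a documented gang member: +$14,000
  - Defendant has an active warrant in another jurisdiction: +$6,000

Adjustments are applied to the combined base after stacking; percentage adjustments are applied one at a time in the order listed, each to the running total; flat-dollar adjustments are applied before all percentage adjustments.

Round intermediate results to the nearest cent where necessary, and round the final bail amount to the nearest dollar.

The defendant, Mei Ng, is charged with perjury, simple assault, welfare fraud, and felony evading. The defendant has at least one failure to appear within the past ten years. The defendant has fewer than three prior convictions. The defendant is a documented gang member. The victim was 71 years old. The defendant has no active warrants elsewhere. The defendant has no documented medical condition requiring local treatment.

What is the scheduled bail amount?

$193,500

Base amounts from the schedule: perjury $32,000; simple assault $600; welfare fraud $24,000; felony evading $121,000.
Stacking rule: highest base plus $14,000 per additional charge. Highest is felony evading at $121,000; 3 additional charges → +$42,000. Combined base = $163,000.
Offense involved a victim aged 65 or older (+$16,500 flat): $163,000 + $16,500 = $179,500.
Defendant is a documented gang member (+$14,000 flat): $179,500 + $14,000 = $193,500.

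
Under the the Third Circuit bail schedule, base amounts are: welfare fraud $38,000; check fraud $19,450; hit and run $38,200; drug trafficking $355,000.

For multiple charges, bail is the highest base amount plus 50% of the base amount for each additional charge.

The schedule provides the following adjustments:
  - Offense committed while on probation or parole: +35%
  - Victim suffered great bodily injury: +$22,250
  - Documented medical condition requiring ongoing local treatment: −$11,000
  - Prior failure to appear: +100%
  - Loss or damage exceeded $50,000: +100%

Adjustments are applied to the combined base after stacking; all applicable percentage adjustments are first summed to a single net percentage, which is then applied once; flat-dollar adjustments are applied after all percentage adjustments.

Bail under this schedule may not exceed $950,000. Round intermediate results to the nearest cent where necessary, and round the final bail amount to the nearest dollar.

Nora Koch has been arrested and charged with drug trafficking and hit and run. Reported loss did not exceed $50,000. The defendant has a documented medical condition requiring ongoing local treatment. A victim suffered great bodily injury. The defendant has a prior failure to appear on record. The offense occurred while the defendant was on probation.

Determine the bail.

Base amounts from the schedule: drug trafficking $355,000; hit and run $38,200.
Stacking rule: highest base plus 50% of each additional charge. Highest is drug trafficking at $355,000. Additional: $38,200 × 50% = $19,100. Combined base = $355,000 + $19,100 = $374,100.
Net percentage adjustment: +35% +100% = +135%. $374,100 × 2.35 = $879,135.
Victim suffered great bodily injury (+$22,250 flat): $879,135 + $22,250 = $901,385.
Documented medical condition requiring ongoing local treatment (−$11,000 flat): $901,385 − $11,000 = $890,385.
$890,385 is within the $950,000 maximum.

$890,385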